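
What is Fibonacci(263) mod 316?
97

Matrix identity: Q^n = [[F_(n+1), F_n], [F_n, F_(n-1)]] with Q = [[1,1],[1,0]].
n = 263 = 100000111₂. Square-and-multiply, entries mod 316:
Q^1 = [[1,1],[1,0]]
Q^2 = (Q^1)² = [[2,1],[1,1]]
Q^4 = (Q^2)² = [[5,3],[3,2]]
Q^8 = (Q^4)² = [[34,21],[21,13]]
Q^16 = (Q^8)² = [[17,39],[39,294]]
Q^32 = (Q^16)² = [[230,121],[121,109]]
Q^65 = (Q^32)²·Q = [[172,233],[233,255]]
Q^131 = (Q^65)²·Q = [[84,133],[133,267]]
Q^263 = (Q^131)²·Q = [[12,97],[97,231]]
F_263 mod 316 = Q^263[0][1] = 97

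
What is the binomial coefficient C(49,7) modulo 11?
0

Using Lucas' theorem:
Write n=49 and k=7 in base 11:
n in base 11: [4, 5]
k in base 11: [0, 7]
C(49,7) mod 11 = ∏ C(n_i, k_i) mod 11
Digit binomials (mod 11): C(4,0) = 1; C(5,7) = 0 (k_i > n_i)
Product: 1 × 0 = 0 ≡ 0 (mod 11)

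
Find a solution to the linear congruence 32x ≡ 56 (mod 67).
x ≡ 52 (mod 67)

gcd(32, 67) = 1, which divides 56, so solutions exist.
Find 32^(-1) mod 67 by the extended Euclidean algorithm:
67 = 2 × 32 + 3  ⟹  3 = (1)·67 + (-2)·32
32 = 10 × 3 + 2  ⟹  2 = (-10)·67 + (21)·32
3 = 1 × 2 + 1  ⟹  1 = (11)·67 + (-23)·32
So (-23)·32 ≡ 1 (mod 67), i.e. 32^(-1) ≡ -23 ≡ 44 (mod 67).
x ≡ 44 × 56 = 2464 ≡ 52 (mod 67).
Check: 32 × 52 = 1664 ≡ 56 (mod 67).
Unique solution: x ≡ 52 (mod 67)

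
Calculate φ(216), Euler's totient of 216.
72

216 = 2^3 × 3^3
φ(n) = n × ∏(1 - 1/p) for each prime p dividing n
φ(216) = 216 × (1 - 1/2) × (1 - 1/3) = 72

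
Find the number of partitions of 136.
10015581680

p(n) counts ways to write n as a sum of positive integers (order ignored).
Euler's pentagonal recurrence: p(k) = p(k-1) + p(k-2) - p(k-5) - p(k-7) + p(k-12) + p(k-15) - ... (offsets j(3j∓1)/2, signs ++--, p(0)=1, p(<0)=0).
DP table for k = 0..135: p(0)=1, p(1)=1, p(2)=2, p(3)=3, p(4)=5, p(5)=7, p(6)=11, p(7)=15, p(8)=22, p(9)=30, p(10)=42, p(11)=56, p(12)=77, p(13)=101, p(14)=135, p(15)=176, p(16)=231, p(17)=297, p(18)=385, p(19)=490, p(20)=627, p(21)=792, p(22)=1002, p(23)=1255, p(24)=1575, p(25)=1958, p(26)=2436, p(27)=3010, p(28)=3718, p(29)=4565, p(30)=5604, p(31)=6842, p(32)=8349, p(33)=10143, p(34)=12310, p(35)=14883, p(36)=17977, p(37)=21637, p(38)=26015, p(39)=31185, p(40)=37338, p(41)=44583, p(42)=53174, p(43)=63261, p(44)=75175, p(45)=89134, p(46)=105558, p(47)=124754, p(48)=147273, p(49)=173525, p(50)=204226, p(51)=239943, p(52)=281589, p(53)=329931, p(54)=386155, p(55)=451276, p(56)=526823, p(57)=614154, p(58)=715220, p(59)=831820, p(60)=966467, p(61)=1121505, p(62)=1300156, p(63)=1505499, p(64)=1741630, p(65)=2012558, p(66)=2323520, p(67)=2679689, p(68)=3087735, p(69)=3554345, p(70)=4087968, p(71)=4697205, p(72)=5392783, p(73)=6185689, p(74)=7089500, p(75)=8118264, p(76)=9289091, p(77)=10619863, p(78)=12132164, p(79)=13848650, p(80)=15796476, p(81)=18004327, p(82)=20506255, p(83)=23338469, p(84)=26543660, p(85)=30167357, p(86)=34262962, p(87)=38887673, p(88)=44108109, p(89)=49995925, p(90)=56634173, p(91)=64112359, p(92)=72533807, p(93)=82010177, p(94)=92669720, p(95)=104651419, p(96)=118114304, p(97)=133230930, p(98)=150198136, p(99)=169229875, p(100)=190569292, p(101)=214481126, p(102)=241265379, p(103)=271248950, p(104)=304801365, p(105)=342325709, p(106)=384276336, p(107)=431149389, p(108)=483502844, p(109)=541946240, p(110)=607163746, p(111)=679903203, p(112)=761002156, p(113)=851376628, p(114)=952050665, p(115)=1064144451, p(116)=1188908248, p(117)=1327710076, p(118)=1482074143, p(119)=1653668665, p(120)=1844349560, p(121)=2056148051, p(122)=2291320912, p(123)=2552338241, p(124)=2841940500, p(125)=3163127352, p(126)=3519222692, p(127)=3913864295, p(128)=4351078600, p(129)=4835271870, p(130)=5371315400, p(131)=5964539504, p(132)=6620830889, p(133)=7346629512, p(134)=8149040695, p(135)=9035836076.
Final step: p(136) = p(135) + p(134) - p(131) - p(129) + p(124) + p(121) - p(114) - p(110) + p(101) + p(96) - p(85) - p(79) + p(66) + p(59) - p(44) - p(36) + p(19) + p(10)
= 9035836076 + 8149040695 - 5964539504 - 4835271870 + 2841940500 + 2056148051 - 952050665 - 607163746 + 214481126 + 118114304 - 30167357 - 13848650 + 2323520 + 831820 - 75175 - 17977 + 490 + 42
= 10015581680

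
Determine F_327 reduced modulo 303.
175

Matrix identity: Q^n = [[F_(n+1), F_n], [F_n, F_(n-1)]] with Q = [[1,1],[1,0]].
n = 327 = 101000111₂. Square-and-multiply, entries mod 303:
Q^1 = [[1,1],[1,0]]
Q^2 = (Q^1)² = [[2,1],[1,1]]
Q^5 = (Q^2)²·Q = [[8,5],[5,3]]
Q^10 = (Q^5)² = [[89,55],[55,34]]
Q^20 = (Q^10)² = [[38,99],[99,242]]
Q^40 = (Q^20)² = [[34,147],[147,190]]
Q^81 = (Q^40)²·Q = [[244,40],[40,204]]
Q^163 = (Q^81)²·Q = [[276,233],[233,43]]
Q^327 = (Q^163)²·Q = [[267,175],[175,92]]
F_327 mod 303 = Q^327[0][1] = 175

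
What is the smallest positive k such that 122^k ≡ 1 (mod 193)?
64

193 is prime, so ord(122) divides φ(193) = 192.
Divisors of 192: 1, 2, 3, 4, 6, 8, 12, 16, 24, 32, 48, 64, 96, 192.
Repeated squaring: 122^1 ≡ 122, 122^2 ≡ 23, 122^4 ≡ 143, 122^8 ≡ 184, 122^16 ≡ 81, 122^32 ≡ 192, 122^64 ≡ 1, 122^128 ≡ 1 (mod 193).
Test 122^d mod 193 for each divisor d in increasing order:
122^1 ≡ 122
122^2 ≡ 23
122^3 = 122^2·122^1 ≡ 104
122^4 ≡ 143
122^6 = 122^4·122^2 ≡ 8
122^8 ≡ 184
122^12 = 122^8·122^4 ≡ 64
122^16 ≡ 81
122^24 = 122^16·122^8 ≡ 43
122^32 ≡ 192
122^48 = 122^32·122^16 ≡ 112
122^64 ≡ 1  ← first divisor giving 1
The order is 64.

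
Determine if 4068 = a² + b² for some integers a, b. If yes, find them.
42² + 48² (a=42, b=48)

Factorization: 4068 = 2^2 × 3^2 × 113
By Fermat: n is sum of two squares iff every prime p ≡ 3 (mod 4) appears to even power.
All primes ≡ 3 (mod 4) appear to even power.
Search a = 0, 1, 2, … for 4068 - a² a perfect square: first hit at a = 42: 4068 - 1764 = 2304 = 48².
4068 = 42² + 48² = 1764 + 2304 ✓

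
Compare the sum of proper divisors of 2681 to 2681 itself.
deficient

Proper divisors of 2681: sum = 1 + 7 + 383 = 391
Since 391 < 2681, 2681 is deficient.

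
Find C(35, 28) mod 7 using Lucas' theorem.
5

Using Lucas' theorem:
Write n=35 and k=28 in base 7:
n in base 7: [5, 0]
k in base 7: [4, 0]
C(35,28) mod 7 = ∏ C(n_i, k_i) mod 7
Digit binomials (mod 7): C(5,4) = 5; C(0,0) = 1
Product: 5 × 1 = 5 ≡ 5 (mod 7)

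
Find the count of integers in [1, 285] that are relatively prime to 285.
144

285 = 3 × 5 × 19
φ(n) = n × ∏(1 - 1/p) for each prime p dividing n
φ(285) = 285 × (1 - 1/3) × (1 - 1/5) × (1 - 1/19) = 144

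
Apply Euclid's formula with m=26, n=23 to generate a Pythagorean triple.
(147, 1196, 1205)

Euclid's formula: a = m² - n², b = 2mn, c = m² + n²
m = 26, n = 23
a = 26² - 23² = 676 - 529 = 147
b = 2 × 26 × 23 = 1196
c = 26² + 23² = 676 + 529 = 1205
Verification: 147² + 1196² = 21609 + 1430416 = 1452025 = 1205² ✓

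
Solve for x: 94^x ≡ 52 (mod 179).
32

Baby-step giant-step with step n = ⌈√179⌉ = 14.
Baby steps 94^j mod 179 (j:value) for j=0..13: 0:1, 1:94, 2:65, 3:24, 4:108, 5:128, 6:39, 7:86, 8:29, 9:41, 10:95, 11:159, 12:89, 13:132.
Giant-step multiplier: 94^(-14) ≡ 94^(178-14) = 94^164 ≡ 22 (mod 179).
Giant steps γ_i = 52·22^i mod 179: γ_0=52, γ_1=70, γ_2=108 (in table at j=4).
x = i·n + j = 2·14 + 4 = 32.
Check: 94^32 ≡ 52 (mod 179).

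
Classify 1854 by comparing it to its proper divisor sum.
abundant

Proper divisors of 1854: sum = 1 + 2 + 3 + 6 + 9 + 18 + 103 + 206 + 309 + 618 + 927 = 2202
Since 2202 > 1854, 1854 is abundant.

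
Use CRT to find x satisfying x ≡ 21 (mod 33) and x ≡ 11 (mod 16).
219

Using Chinese Remainder Theorem:
M = 33 × 16 = 528
M1 = 16, M2 = 33
y1 = 16^(-1) mod 33 = 31
y2 = 33^(-1) mod 16 = 1
x = (21×16×31 + 11×33×1) mod 528 = 219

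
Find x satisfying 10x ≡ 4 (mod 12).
x ≡ 4 (mod 6)

gcd(10, 12) = 2, which divides 4, so solutions exist.
Divide through by 2: 5x ≡ 2 (mod 6).
Find 5^(-1) mod 6 by the extended Euclidean algorithm:
6 = 1 × 5 + 1  ⟹  1 = (1)·6 + (-1)·5
So (-1)·5 ≡ 1 (mod 6), i.e. 5^(-1) ≡ -1 ≡ 5 (mod 6).
x ≡ 5 × 2 = 10 ≡ 4 (mod 6).
Check: 10 × 4 = 40 ≡ 4 (mod 12).
x ≡ 4 (mod 6), giving 2 solutions mod 12.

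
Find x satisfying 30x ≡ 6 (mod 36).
x ≡ 5 (mod 6)

gcd(30, 36) = 6, which divides 6, so solutions exist.
Divide through by 6: 5x ≡ 1 (mod 6).
Find 5^(-1) mod 6 by the extended Euclidean algorithm:
6 = 1 × 5 + 1  ⟹  1 = (1)·6 + (-1)·5
So (-1)·5 ≡ 1 (mod 6), i.e. 5^(-1) ≡ -1 ≡ 5 (mod 6).
x ≡ 5 × 1 = 5 ≡ 5 (mod 6).
Check: 30 × 5 = 150 ≡ 6 (mod 36).
x ≡ 5 (mod 6), giving 6 solutions mod 36.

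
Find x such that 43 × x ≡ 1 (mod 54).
49

gcd(43, 54) = 1, so the inverse exists.
Extended Euclidean algorithm on (54, 43):
54 = 1 × 43 + 11  ⟹  11 = (1)·54 + (-1)·43
43 = 3 × 11 + 10  ⟹  10 = (-3)·54 + (4)·43
11 = 1 × 10 + 1  ⟹  1 = (4)·54 + (-5)·43
So (-5)·43 ≡ 1 (mod 54), i.e. 43^(-1) ≡ -5 ≡ 49 (mod 54).
Check: 43 × 49 = 2107 ≡ 1 (mod 54)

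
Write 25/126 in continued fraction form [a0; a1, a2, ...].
[0; 5, 25]

Euclidean algorithm steps:
25 = 0 × 126 + 25
126 = 5 × 25 + 1
25 = 25 × 1 + 0
Continued fraction: [0; 5, 25]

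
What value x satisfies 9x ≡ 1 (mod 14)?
11

gcd(9, 14) = 1, so the inverse exists.
Extended Euclidean algorithm on (14, 9):
14 = 1 × 9 + 5  ⟹  5 = (1)·14 + (-1)·9
9 = 1 × 5 + 4  ⟹  4 = (-1)·14 + (2)·9
5 = 1 × 4 + 1  ⟹  1 = (2)·14 + (-3)·9
So (-3)·9 ≡ 1 (mod 14), i.e. 9^(-1) ≡ -3 ≡ 11 (mod 14).
Check: 9 × 11 = 99 ≡ 1 (mod 14)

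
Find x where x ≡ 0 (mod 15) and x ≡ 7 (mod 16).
135

Using Chinese Remainder Theorem:
M = 15 × 16 = 240
M1 = 16, M2 = 15
y1 = 16^(-1) mod 15 = 1
y2 = 15^(-1) mod 16 = 15
x = (0×16×1 + 7×15×15) mod 240 = 135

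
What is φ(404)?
200

404 = 2^2 × 101
φ(n) = n × ∏(1 - 1/p) for each prime p dividing n
φ(404) = 404 × (1 - 1/2) × (1 - 1/101) = 200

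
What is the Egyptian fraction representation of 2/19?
1/10 + 1/190

Greedy algorithm:
2/19: ceiling(19/2) = 10, use 1/10
1/190: ceiling(190/1) = 190, use 1/190
Result: 2/19 = 1/10 + 1/190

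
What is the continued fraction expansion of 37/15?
[2; 2, 7]

Euclidean algorithm steps:
37 = 2 × 15 + 7
15 = 2 × 7 + 1
7 = 7 × 1 + 0
Continued fraction: [2; 2, 7]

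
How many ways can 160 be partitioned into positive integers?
107438159466

p(n) counts ways to write n as a sum of positive integers (order ignored).
Euler's pentagonal recurrence: p(k) = p(k-1) + p(k-2) - p(k-5) - p(k-7) + p(k-12) + p(k-15) - ... (offsets j(3j∓1)/2, signs ++--, p(0)=1, p(<0)=0).
DP table for k = 0..159: p(0)=1, p(1)=1, p(2)=2, p(3)=3, p(4)=5, p(5)=7, p(6)=11, p(7)=15, p(8)=22, p(9)=30, p(10)=42, p(11)=56, p(12)=77, p(13)=101, p(14)=135, p(15)=176, p(16)=231, p(17)=297, p(18)=385, p(19)=490, p(20)=627, p(21)=792, p(22)=1002, p(23)=1255, p(24)=1575, p(25)=1958, p(26)=2436, p(27)=3010, p(28)=3718, p(29)=4565, p(30)=5604, p(31)=6842, p(32)=8349, p(33)=10143, p(34)=12310, p(35)=14883, p(36)=17977, p(37)=21637, p(38)=26015, p(39)=31185, p(40)=37338, p(41)=44583, p(42)=53174, p(43)=63261, p(44)=75175, p(45)=89134, p(46)=105558, p(47)=124754, p(48)=147273, p(49)=173525, p(50)=204226, p(51)=239943, p(52)=281589, p(53)=329931, p(54)=386155, p(55)=451276, p(56)=526823, p(57)=614154, p(58)=715220, p(59)=831820, p(60)=966467, p(61)=1121505, p(62)=1300156, p(63)=1505499, p(64)=1741630, p(65)=2012558, p(66)=2323520, p(67)=2679689, p(68)=3087735, p(69)=3554345, p(70)=4087968, p(71)=4697205, p(72)=5392783, p(73)=6185689, p(74)=7089500, p(75)=8118264, p(76)=9289091, p(77)=10619863, p(78)=12132164, p(79)=13848650, p(80)=15796476, p(81)=18004327, p(82)=20506255, p(83)=23338469, p(84)=26543660, p(85)=30167357, p(86)=34262962, p(87)=38887673, p(88)=44108109, p(89)=49995925, p(90)=56634173, p(91)=64112359, p(92)=72533807, p(93)=82010177, p(94)=92669720, p(95)=104651419, p(96)=118114304, p(97)=133230930, p(98)=150198136, p(99)=169229875, p(100)=190569292, p(101)=214481126, p(102)=241265379, p(103)=271248950, p(104)=304801365, p(105)=342325709, p(106)=384276336, p(107)=431149389, p(108)=483502844, p(109)=541946240, p(110)=607163746, p(111)=679903203, p(112)=761002156, p(113)=851376628, p(114)=952050665, p(115)=1064144451, p(116)=1188908248, p(117)=1327710076, p(118)=1482074143, p(119)=1653668665, p(120)=1844349560, p(121)=2056148051, p(122)=2291320912, p(123)=2552338241, p(124)=2841940500, p(125)=3163127352, p(126)=3519222692, p(127)=3913864295, p(128)=4351078600, p(129)=4835271870, p(130)=5371315400, p(131)=5964539504, p(132)=6620830889, p(133)=7346629512, p(134)=8149040695, p(135)=9035836076, p(136)=10015581680, p(137)=11097645016, p(138)=12292341831, p(139)=13610949895, p(140)=15065878135, p(141)=16670689208, p(142)=18440293320, p(143)=20390982757, p(144)=22540654445, p(145)=24908858009, p(146)=27517052599, p(147)=30388671978, p(148)=33549419497, p(149)=37027355200, p(150)=40853235313, p(151)=45060624582, p(152)=49686288421, p(153)=54770336324, p(154)=60356673280, p(155)=66493182097, p(156)=73232243759, p(157)=80630964769, p(158)=88751778802, p(159)=97662728555.
Final step: p(160) = p(159) + p(158) - p(155) - p(153) + p(148) + p(145) - p(138) - p(134) + p(125) + p(120) - p(109) - p(103) + p(90) + p(83) - p(68) - p(60) + p(43) + p(34) - p(15) - p(5)
= 97662728555 + 88751778802 - 66493182097 - 54770336324 + 33549419497 + 24908858009 - 12292341831 - 8149040695 + 3163127352 + 1844349560 - 541946240 - 271248950 + 56634173 + 23338469 - 3087735 - 966467 + 63261 + 12310 - 176 - 7
= 107438159466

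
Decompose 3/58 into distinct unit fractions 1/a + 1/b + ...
1/20 + 1/580

Greedy algorithm:
3/58: ceiling(58/3) = 20, use 1/20
1/580: ceiling(580/1) = 580, use 1/580
Result: 3/58 = 1/20 + 1/580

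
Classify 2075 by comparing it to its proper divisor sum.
deficient

Proper divisors of 2075: sum = 1 + 5 + 25 + 83 + 415 = 529
Since 529 < 2075, 2075 is deficient.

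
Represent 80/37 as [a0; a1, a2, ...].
[2; 6, 6]

Euclidean algorithm steps:
80 = 2 × 37 + 6
37 = 6 × 6 + 1
6 = 6 × 1 + 0
Continued fraction: [2; 6, 6]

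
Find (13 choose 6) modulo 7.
1

Using Lucas' theorem:
Write n=13 and k=6 in base 7:
n in base 7: [1, 6]
k in base 7: [0, 6]
C(13,6) mod 7 = ∏ C(n_i, k_i) mod 7
Digit binomials (mod 7): C(1,0) = 1; C(6,6) = 1
Product: 1 × 1 = 1 ≡ 1 (mod 7)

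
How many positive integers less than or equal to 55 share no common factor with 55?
40

55 = 5 × 11
φ(n) = n × ∏(1 - 1/p) for each prime p dividing n
φ(55) = 55 × (1 - 1/5) × (1 - 1/11) = 40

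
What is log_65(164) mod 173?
68

Baby-step giant-step with step n = ⌈√173⌉ = 14.
Baby steps 65^j mod 173 (j:value) for j=0..13: 0:1, 1:65, 2:73, 3:74, 4:139, 5:39, 6:113, 7:79, 8:118, 9:58, 10:137, 11:82, 12:140, 13:104.
Giant-step multiplier: 65^(-14) ≡ 65^(172-14) = 65^158 ≡ 40 (mod 173).
Giant steps γ_i = 164·40^i mod 173: γ_0=164, γ_1=159, γ_2=132, γ_3=90, γ_4=140 (in table at j=12).
x = i·n + j = 4·14 + 12 = 68.
Check: 65^68 ≡ 164 (mod 173).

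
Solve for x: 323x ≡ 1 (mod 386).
49

gcd(323, 386) = 1, so the inverse exists.
Extended Euclidean algorithm on (386, 323):
386 = 1 × 323 + 63  ⟹  63 = (1)·386 + (-1)·323
323 = 5 × 63 + 8  ⟹  8 = (-5)·386 + (6)·323
63 = 7 × 8 + 7  ⟹  7 = (36)·386 + (-43)·323
8 = 1 × 7 + 1  ⟹  1 = (-41)·386 + (49)·323
So (49)·323 ≡ 1 (mod 386), i.e. 323^(-1) ≡ 49 (mod 386).
Check: 323 × 49 = 15827 ≡ 1 (mod 386)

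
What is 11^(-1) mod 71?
13

gcd(11, 71) = 1, so the inverse exists.
Extended Euclidean algorithm on (71, 11):
71 = 6 × 11 + 5  ⟹  5 = (1)·71 + (-6)·11
11 = 2 × 5 + 1  ⟹  1 = (-2)·71 + (13)·11
So (13)·11 ≡ 1 (mod 71), i.e. 11^(-1) ≡ 13 (mod 71).
Check: 11 × 13 = 143 ≡ 1 (mod 71)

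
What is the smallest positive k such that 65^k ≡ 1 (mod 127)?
126

127 is prime, so ord(65) divides φ(127) = 126.
Divisors of 126: 1, 2, 3, 6, 7, 9, 14, 18, 21, 42, 63, 126.
Repeated squaring: 65^1 ≡ 65, 65^2 ≡ 34, 65^4 ≡ 13, 65^8 ≡ 42, 65^16 ≡ 113, 65^32 ≡ 69, 65^64 ≡ 62 (mod 127).
Test 65^d mod 127 for each divisor d in increasing order:
65^1 ≡ 65
65^2 ≡ 34
65^3 = 65^2·65^1 ≡ 51
65^6 = 65^4·65^2 ≡ 61
65^7 = 65^4·65^2·65^1 ≡ 28
65^9 = 65^8·65^1 ≡ 63
65^14 = 65^8·65^4·65^2 ≡ 22
65^18 = 65^16·65^2 ≡ 32
65^21 = 65^16·65^4·65^1 ≡ 108
65^42 = 65^32·65^8·65^2 ≡ 107
65^63 = 65^32·65^16·65^8·65^4·65^2·65^1 ≡ 126
65^126 = 65^64·65^32·65^16·65^8·65^4·65^2 ≡ 1  ← first divisor giving 1
The order is 126.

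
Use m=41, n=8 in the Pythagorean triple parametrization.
(1617, 656, 1745)

Euclid's formula: a = m² - n², b = 2mn, c = m² + n²
m = 41, n = 8
a = 41² - 8² = 1681 - 64 = 1617
b = 2 × 41 × 8 = 656
c = 41² + 8² = 1681 + 64 = 1745
Verification: 1617² + 656² = 2614689 + 430336 = 3045025 = 1745² ✓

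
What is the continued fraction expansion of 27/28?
[0; 1, 27]

Euclidean algorithm steps:
27 = 0 × 28 + 27
28 = 1 × 27 + 1
27 = 27 × 1 + 0
Continued fraction: [0; 1, 27]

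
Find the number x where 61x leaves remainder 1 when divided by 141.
37

gcd(61, 141) = 1, so the inverse exists.
Extended Euclidean algorithm on (141, 61):
141 = 2 × 61 + 19  ⟹  19 = (1)·141 + (-2)·61
61 = 3 × 19 + 4  ⟹  4 = (-3)·141 + (7)·61
19 = 4 × 4 + 3  ⟹  3 = (13)·141 + (-30)·61
4 = 1 × 3 + 1  ⟹  1 = (-16)·141 + (37)·61
So (37)·61 ≡ 1 (mod 141), i.e. 61^(-1) ≡ 37 (mod 141).
Check: 61 × 37 = 2257 ≡ 1 (mod 141)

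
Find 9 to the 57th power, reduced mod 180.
9

Repeated squaring. Binary of 57 = 111001.
9^1 ≡ 9 (mod 180); 9^2 ≡ 81 (mod 180); 9^4 ≡ 81 (mod 180); 9^8 ≡ 81 (mod 180); 9^16 ≡ 81 (mod 180); 9^32 ≡ 81 (mod 180)
9^57 = 9^1 × 9^8 × 9^16 × 9^32 ≡ 9 (mod 180)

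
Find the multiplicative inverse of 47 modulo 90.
23

gcd(47, 90) = 1, so the inverse exists.
Extended Euclidean algorithm on (90, 47):
90 = 1 × 47 + 43  ⟹  43 = (1)·90 + (-1)·47
47 = 1 × 43 + 4  ⟹  4 = (-1)·90 + (2)·47
43 = 10 × 4 + 3  ⟹  3 = (11)·90 + (-21)·47
4 = 1 × 3 + 1  ⟹  1 = (-12)·90 + (23)·47
So (23)·47 ≡ 1 (mod 90), i.e. 47^(-1) ≡ 23 (mod 90).
Check: 47 × 23 = 1081 ≡ 1 (mod 90)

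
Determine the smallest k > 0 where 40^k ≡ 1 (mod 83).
41

83 is prime, so ord(40) divides φ(83) = 82.
Divisors of 82: 1, 2, 41, 82.
Repeated squaring: 40^1 ≡ 40, 40^2 ≡ 23, 40^4 ≡ 31, 40^8 ≡ 48, 40^16 ≡ 63, 40^32 ≡ 68, 40^64 ≡ 59 (mod 83).
Test 40^d mod 83 for each divisor d in increasing order:
40^1 ≡ 40
40^2 ≡ 23
40^41 = 40^32·40^8·40^1 ≡ 1  ← first divisor giving 1
The order is 41.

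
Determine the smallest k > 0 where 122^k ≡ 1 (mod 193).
64

193 is prime, so ord(122) divides φ(193) = 192.
Divisors of 192: 1, 2, 3, 4, 6, 8, 12, 16, 24, 32, 48, 64, 96, 192.
Repeated squaring: 122^1 ≡ 122, 122^2 ≡ 23, 122^4 ≡ 143, 122^8 ≡ 184, 122^16 ≡ 81, 122^32 ≡ 192, 122^64 ≡ 1, 122^128 ≡ 1 (mod 193).
Test 122^d mod 193 for each divisor d in increasing order:
122^1 ≡ 122
122^2 ≡ 23
122^3 = 122^2·122^1 ≡ 104
122^4 ≡ 143
122^6 = 122^4·122^2 ≡ 8
122^8 ≡ 184
122^12 = 122^8·122^4 ≡ 64
122^16 ≡ 81
122^24 = 122^16·122^8 ≡ 43
122^32 ≡ 192
122^48 = 122^32·122^16 ≡ 112
122^64 ≡ 1  ← first divisor giving 1
The order is 64.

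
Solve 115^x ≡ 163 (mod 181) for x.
7

Baby-step giant-step with step n = ⌈√181⌉ = 14.
Baby steps 115^j mod 181 (j:value) for j=0..13: 0:1, 1:115, 2:12, 3:113, 4:144, 5:89, 6:99, 7:163, 8:102, 9:146, 10:138, 11:123, 12:27, 13:28.
h = 163 is already in the table at j=7, so x = 7.
Check: 115^7 ≡ 163 (mod 181).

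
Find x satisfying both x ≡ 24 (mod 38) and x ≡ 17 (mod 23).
822

Using Chinese Remainder Theorem:
M = 38 × 23 = 874
M1 = 23, M2 = 38
y1 = 23^(-1) mod 38 = 5
y2 = 38^(-1) mod 23 = 20
x = (24×23×5 + 17×38×20) mod 874 = 822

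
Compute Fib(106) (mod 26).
5

Matrix identity: Q^n = [[F_(n+1), F_n], [F_n, F_(n-1)]] with Q = [[1,1],[1,0]].
n = 106 = 1101010₂. Square-and-multiply, entries mod 26:
Q^1 = [[1,1],[1,0]]
Q^3 = (Q^1)²·Q = [[3,2],[2,1]]
Q^6 = (Q^3)² = [[13,8],[8,5]]
Q^13 = (Q^6)²·Q = [[13,25],[25,14]]
Q^26 = (Q^13)² = [[14,25],[25,15]]
Q^53 = (Q^26)²·Q = [[12,15],[15,23]]
Q^106 = (Q^53)² = [[5,5],[5,0]]
F_106 mod 26 = Q^106[0][1] = 5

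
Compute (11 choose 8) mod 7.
4

Using Lucas' theorem:
Write n=11 and k=8 in base 7:
n in base 7: [1, 4]
k in base 7: [1, 1]
C(11,8) mod 7 = ∏ C(n_i, k_i) mod 7
Digit binomials (mod 7): C(1,1) = 1; C(4,1) = 4
Product: 1 × 4 = 4 ≡ 4 (mod 7)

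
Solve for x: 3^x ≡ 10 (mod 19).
11

Baby-step giant-step with step n = ⌈√19⌉ = 5.
Baby steps 3^j mod 19 (j:value) for j=0..4: 0:1, 1:3, 2:9, 3:8, 4:5.
Giant-step multiplier: 3^(-5) ≡ 3^(18-5) = 3^13 ≡ 14 (mod 19).
Giant steps γ_i = 10·14^i mod 19: γ_0=10, γ_1=7, γ_2=3 (in table at j=1).
x = i·n + j = 2·5 + 1 = 11.
Check: 3^11 ≡ 10 (mod 19).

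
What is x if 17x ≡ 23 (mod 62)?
x ≡ 5 (mod 62)

gcd(17, 62) = 1, which divides 23, so solutions exist.
Find 17^(-1) mod 62 by the extended Euclidean algorithm:
62 = 3 × 17 + 11  ⟹  11 = (1)·62 + (-3)·17
17 = 1 × 11 + 6  ⟹  6 = (-1)·62 + (4)·17
11 = 1 × 6 + 5  ⟹  5 = (2)·62 + (-7)·17
6 = 1 × 5 + 1  ⟹  1 = (-3)·62 + (11)·17
So (11)·17 ≡ 1 (mod 62), i.e. 17^(-1) ≡ 11 (mod 62).
x ≡ 11 × 23 = 253 ≡ 5 (mod 62).
Check: 17 × 5 = 85 ≡ 23 (mod 62).
Unique solution: x ≡ 5 (mod 62)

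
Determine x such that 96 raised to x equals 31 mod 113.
10

Baby-step giant-step with step n = ⌈√113⌉ = 11.
Baby steps 96^j mod 113 (j:value) for j=0..10: 0:1, 1:96, 2:63, 3:59, 4:14, 5:101, 6:91, 7:35, 8:83, 9:58, 10:31.
h = 31 is already in the table at j=10, so x = 10.
Check: 96^10 ≡ 31 (mod 113).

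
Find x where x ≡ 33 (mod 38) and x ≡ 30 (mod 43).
1363

Using Chinese Remainder Theorem:
M = 38 × 43 = 1634
M1 = 43, M2 = 38
y1 = 43^(-1) mod 38 = 23
y2 = 38^(-1) mod 43 = 17
x = (33×43×23 + 30×38×17) mod 1634 = 1363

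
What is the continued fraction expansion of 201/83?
[2; 2, 2, 1, 2, 4]

Euclidean algorithm steps:
201 = 2 × 83 + 35
83 = 2 × 35 + 13
35 = 2 × 13 + 9
13 = 1 × 9 + 4
9 = 2 × 4 + 1
4 = 4 × 1 + 0
Continued fraction: [2; 2, 2, 1, 2, 4]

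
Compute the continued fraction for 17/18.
[0; 1, 17]

Euclidean algorithm steps:
17 = 0 × 18 + 17
18 = 1 × 17 + 1
17 = 17 × 1 + 0
Continued fraction: [0; 1, 17]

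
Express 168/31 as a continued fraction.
[5; 2, 2, 1, 1, 2]

Euclidean algorithm steps:
168 = 5 × 31 + 13
31 = 2 × 13 + 5
13 = 2 × 5 + 3
5 = 1 × 3 + 2
3 = 1 × 2 + 1
2 = 2 × 1 + 0
Continued fraction: [5; 2, 2, 1, 1, 2]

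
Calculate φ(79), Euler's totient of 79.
78

79 = 79
φ(n) = n × ∏(1 - 1/p) for each prime p dividing n
φ(79) = 79 × (1 - 1/79) = 78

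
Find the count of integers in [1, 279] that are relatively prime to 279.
180

279 = 3^2 × 31
φ(n) = n × ∏(1 - 1/p) for each prime p dividing n
φ(279) = 279 × (1 - 1/3) × (1 - 1/31) = 180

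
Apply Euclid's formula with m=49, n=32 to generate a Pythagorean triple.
(1377, 3136, 3425)

Euclid's formula: a = m² - n², b = 2mn, c = m² + n²
m = 49, n = 32
a = 49² - 32² = 2401 - 1024 = 1377
b = 2 × 49 × 32 = 3136
c = 49² + 32² = 2401 + 1024 = 3425
Verification: 1377² + 3136² = 1896129 + 9834496 = 11730625 = 3425² ✓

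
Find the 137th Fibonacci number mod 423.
175

Matrix identity: Q^n = [[F_(n+1), F_n], [F_n, F_(n-1)]] with Q = [[1,1],[1,0]].
n = 137 = 10001001₂. Square-and-multiply, entries mod 423:
Q^1 = [[1,1],[1,0]]
Q^2 = (Q^1)² = [[2,1],[1,1]]
Q^4 = (Q^2)² = [[5,3],[3,2]]
Q^8 = (Q^4)² = [[34,21],[21,13]]
Q^17 = (Q^8)²·Q = [[46,328],[328,141]]
Q^34 = (Q^17)² = [[143,1],[1,142]]
Q^68 = (Q^34)² = [[146,285],[285,284]]
Q^137 = (Q^68)²·Q = [[55,175],[175,303]]
F_137 mod 423 = Q^137[0][1] = 175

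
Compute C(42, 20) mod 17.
10

Using Lucas' theorem:
Write n=42 and k=20 in base 17:
n in base 17: [2, 8]
k in base 17: [1, 3]
C(42,20) mod 17 = ∏ C(n_i, k_i) mod 17
Digit binomials (mod 17): C(2,1) = 2; C(8,3) = 56 ≡ 5
Product: 2 × 5 = 10 ≡ 10 (mod 17)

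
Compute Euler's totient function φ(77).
60

77 = 7 × 11
φ(n) = n × ∏(1 - 1/p) for each prime p dividing n
φ(77) = 77 × (1 - 1/7) × (1 - 1/11) = 60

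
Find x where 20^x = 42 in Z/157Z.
154

Baby-step giant-step with step n = ⌈√157⌉ = 13.
Baby steps 20^j mod 157 (j:value) for j=0..12: 0:1, 1:20, 2:86, 3:150, 4:17, 5:26, 6:49, 7:38, 8:132, 9:128, 10:48, 11:18, 12:46.
Giant-step multiplier: 20^(-13) ≡ 20^(156-13) = 20^143 ≡ 107 (mod 157).
Giant steps γ_i = 42·107^i mod 157: γ_0=42, γ_1=98, γ_2=124, γ_3=80, γ_4=82, γ_5=139, γ_6=115, γ_7=59, γ_8=33, γ_9=77, γ_10=75, γ_11=18 (in table at j=11).
x = i·n + j = 11·13 + 11 = 154.
Check: 20^154 ≡ 42 (mod 157).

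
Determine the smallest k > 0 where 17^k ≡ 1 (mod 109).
36

109 is prime, so ord(17) divides φ(109) = 108.
Divisors of 108: 1, 2, 3, 4, 6, 9, 12, 18, 27, 36, 54, 108.
Repeated squaring: 17^1 ≡ 17, 17^2 ≡ 71, 17^4 ≡ 27, 17^8 ≡ 75, 17^16 ≡ 66, 17^32 ≡ 105, 17^64 ≡ 16 (mod 109).
Test 17^d mod 109 for each divisor d in increasing order:
17^1 ≡ 17
17^2 ≡ 71
17^3 = 17^2·17^1 ≡ 8
17^4 ≡ 27
17^6 = 17^4·17^2 ≡ 64
17^9 = 17^8·17^1 ≡ 76
17^12 = 17^8·17^4 ≡ 63
17^18 = 17^16·17^2 ≡ 108
17^27 = 17^16·17^8·17^2·17^1 ≡ 33
17^36 = 17^32·17^4 ≡ 1  ← first divisor giving 1
The order is 36.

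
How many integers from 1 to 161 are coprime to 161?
132

161 = 7 × 23
φ(n) = n × ∏(1 - 1/p) for each prime p dividing n
φ(161) = 161 × (1 - 1/7) × (1 - 1/23) = 132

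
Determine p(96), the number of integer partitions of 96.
118114304

p(n) counts ways to write n as a sum of positive integers (order ignored).
Euler's pentagonal recurrence: p(k) = p(k-1) + p(k-2) - p(k-5) - p(k-7) + p(k-12) + p(k-15) - ... (offsets j(3j∓1)/2, signs ++--, p(0)=1, p(<0)=0).
DP table for k = 0..95: p(0)=1, p(1)=1, p(2)=2, p(3)=3, p(4)=5, p(5)=7, p(6)=11, p(7)=15, p(8)=22, p(9)=30, p(10)=42, p(11)=56, p(12)=77, p(13)=101, p(14)=135, p(15)=176, p(16)=231, p(17)=297, p(18)=385, p(19)=490, p(20)=627, p(21)=792, p(22)=1002, p(23)=1255, p(24)=1575, p(25)=1958, p(26)=2436, p(27)=3010, p(28)=3718, p(29)=4565, p(30)=5604, p(31)=6842, p(32)=8349, p(33)=10143, p(34)=12310, p(35)=14883, p(36)=17977, p(37)=21637, p(38)=26015, p(39)=31185, p(40)=37338, p(41)=44583, p(42)=53174, p(43)=63261, p(44)=75175, p(45)=89134, p(46)=105558, p(47)=124754, p(48)=147273, p(49)=173525, p(50)=204226, p(51)=239943, p(52)=281589, p(53)=329931, p(54)=386155, p(55)=451276, p(56)=526823, p(57)=614154, p(58)=715220, p(59)=831820, p(60)=966467, p(61)=1121505, p(62)=1300156, p(63)=1505499, p(64)=1741630, p(65)=2012558, p(66)=2323520, p(67)=2679689, p(68)=3087735, p(69)=3554345, p(70)=4087968, p(71)=4697205, p(72)=5392783, p(73)=6185689, p(74)=7089500, p(75)=8118264, p(76)=9289091, p(77)=10619863, p(78)=12132164, p(79)=13848650, p(80)=15796476, p(81)=18004327, p(82)=20506255, p(83)=23338469, p(84)=26543660, p(85)=30167357, p(86)=34262962, p(87)=38887673, p(88)=44108109, p(89)=49995925, p(90)=56634173, p(91)=64112359, p(92)=72533807, p(93)=82010177, p(94)=92669720, p(95)=104651419.
Final step: p(96) = p(95) + p(94) - p(91) - p(89) + p(84) + p(81) - p(74) - p(70) + p(61) + p(56) - p(45) - p(39) + p(26) + p(19) - p(4)
= 104651419 + 92669720 - 64112359 - 49995925 + 26543660 + 18004327 - 7089500 - 4087968 + 1121505 + 526823 - 89134 - 31185 + 2436 + 490 - 5
= 118114304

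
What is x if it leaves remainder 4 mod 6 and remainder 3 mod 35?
178

Using Chinese Remainder Theorem:
M = 6 × 35 = 210
M1 = 35, M2 = 6
y1 = 35^(-1) mod 6 = 5
y2 = 6^(-1) mod 35 = 6
x = (4×35×5 + 3×6×6) mod 210 = 178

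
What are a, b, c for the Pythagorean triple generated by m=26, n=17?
(387, 884, 965)

Euclid's formula: a = m² - n², b = 2mn, c = m² + n²
m = 26, n = 17
a = 26² - 17² = 676 - 289 = 387
b = 2 × 26 × 17 = 884
c = 26² + 17² = 676 + 289 = 965
Verification: 387² + 884² = 149769 + 781456 = 931225 = 965² ✓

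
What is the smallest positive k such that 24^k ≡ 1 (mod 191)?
95

191 is prime, so ord(24) divides φ(191) = 190.
Divisors of 190: 1, 2, 5, 10, 19, 38, 95, 190.
Repeated squaring: 24^1 ≡ 24, 24^2 ≡ 3, 24^4 ≡ 9, 24^8 ≡ 81, 24^16 ≡ 67, 24^32 ≡ 96, 24^64 ≡ 48, 24^128 ≡ 12 (mod 191).
Test 24^d mod 191 for each divisor d in increasing order:
24^1 ≡ 24
24^2 ≡ 3
24^5 = 24^4·24^1 ≡ 25
24^10 = 24^8·24^2 ≡ 52
24^19 = 24^16·24^2·24^1 ≡ 49
24^38 = 24^32·24^4·24^2 ≡ 109
24^95 = 24^64·24^16·24^8·24^4·24^2·24^1 ≡ 1  ← first divisor giving 1
The order is 95.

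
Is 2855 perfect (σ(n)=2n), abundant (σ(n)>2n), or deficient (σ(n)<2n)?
deficient

Proper divisors of 2855: sum = 1 + 5 + 571 = 577
Since 577 < 2855, 2855 is deficient.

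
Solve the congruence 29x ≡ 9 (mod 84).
x ≡ 9 (mod 84)

gcd(29, 84) = 1, which divides 9, so solutions exist.
Find 29^(-1) mod 84 by the extended Euclidean algorithm:
84 = 2 × 29 + 26  ⟹  26 = (1)·84 + (-2)·29
29 = 1 × 26 + 3  ⟹  3 = (-1)·84 + (3)·29
26 = 8 × 3 + 2  ⟹  2 = (9)·84 + (-26)·29
3 = 1 × 2 + 1  ⟹  1 = (-10)·84 + (29)·29
So (29)·29 ≡ 1 (mod 84), i.e. 29^(-1) ≡ 29 (mod 84).
x ≡ 29 × 9 = 261 ≡ 9 (mod 84).
Check: 29 × 9 = 261 ≡ 9 (mod 84).
Unique solution: x ≡ 9 (mod 84)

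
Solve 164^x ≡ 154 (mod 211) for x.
38

Baby-step giant-step with step n = ⌈√211⌉ = 15.
Baby steps 164^j mod 211 (j:value) for j=0..14: 0:1, 1:164, 2:99, 3:200, 4:95, 5:177, 6:121, 7:10, 8:163, 9:146, 10:101, 11:106, 12:82, 13:155, 14:100.
Giant-step multiplier: 164^(-15) ≡ 164^(210-15) = 164^195 ≡ 40 (mod 211).
Giant steps γ_i = 154·40^i mod 211: γ_0=154, γ_1=41, γ_2=163 (in table at j=8).
x = i·n + j = 2·15 + 8 = 38.
Check: 164^38 ≡ 154 (mod 211).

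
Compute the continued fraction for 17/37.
[0; 2, 5, 1, 2]

Euclidean algorithm steps:
17 = 0 × 37 + 17
37 = 2 × 17 + 3
17 = 5 × 3 + 2
3 = 1 × 2 + 1
2 = 2 × 1 + 0
Continued fraction: [0; 2, 5, 1, 2]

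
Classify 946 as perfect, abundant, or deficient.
deficient

Proper divisors of 946: sum = 1 + 2 + 11 + 22 + 43 + 86 + 473 = 638
Since 638 < 946, 946 is deficient.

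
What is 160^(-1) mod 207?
22

gcd(160, 207) = 1, so the inverse exists.
Extended Euclidean algorithm on (207, 160):
207 = 1 × 160 + 47  ⟹  47 = (1)·207 + (-1)·160
160 = 3 × 47 + 19  ⟹  19 = (-3)·207 + (4)·160
47 = 2 × 19 + 9  ⟹  9 = (7)·207 + (-9)·160
19 = 2 × 9 + 1  ⟹  1 = (-17)·207 + (22)·160
So (22)·160 ≡ 1 (mod 207), i.e. 160^(-1) ≡ 22 (mod 207).
Check: 160 × 22 = 3520 ≡ 1 (mod 207)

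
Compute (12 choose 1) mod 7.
5

Using Lucas' theorem:
Write n=12 and k=1 in base 7:
n in base 7: [1, 5]
k in base 7: [0, 1]
C(12,1) mod 7 = ∏ C(n_i, k_i) mod 7
Digit binomials (mod 7): C(1,0) = 1; C(5,1) = 5
Product: 1 × 5 = 5 ≡ 5 (mod 7)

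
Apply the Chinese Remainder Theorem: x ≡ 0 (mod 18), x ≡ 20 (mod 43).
450

Using Chinese Remainder Theorem:
M = 18 × 43 = 774
M1 = 43, M2 = 18
y1 = 43^(-1) mod 18 = 13
y2 = 18^(-1) mod 43 = 12
x = (0×43×13 + 20×18×12) mod 774 = 450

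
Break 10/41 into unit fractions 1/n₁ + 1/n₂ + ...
1/5 + 1/23 + 1/2358 + 1/11117970

Greedy algorithm:
10/41: ceiling(41/10) = 5, use 1/5
9/205: ceiling(205/9) = 23, use 1/23
2/4715: ceiling(4715/2) = 2358, use 1/2358
1/11117970: ceiling(11117970/1) = 11117970, use 1/11117970
Result: 10/41 = 1/5 + 1/23 + 1/2358 + 1/11117970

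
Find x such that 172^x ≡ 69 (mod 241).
121

Baby-step giant-step with step n = ⌈√241⌉ = 16.
Baby steps 172^j mod 241 (j:value) for j=0..15: 0:1, 1:172, 2:182, 3:215, 4:107, 5:88, 6:194, 7:110, 8:122, 9:17, 10:32, 11:202, 12:40, 13:132, 14:50, 15:165.
Giant-step multiplier: 172^(-16) ≡ 172^(240-16) = 172^224 ≡ 54 (mod 241).
Giant steps γ_i = 69·54^i mod 241: γ_0=69, γ_1=111, γ_2=210, γ_3=13, γ_4=220, γ_5=71, γ_6=219, γ_7=17 (in table at j=9).
x = i·n + j = 7·16 + 9 = 121.
Check: 172^121 ≡ 69 (mod 241).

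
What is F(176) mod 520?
437

Matrix identity: Q^n = [[F_(n+1), F_n], [F_n, F_(n-1)]] with Q = [[1,1],[1,0]].
n = 176 = 10110000₂. Square-and-multiply, entries mod 520:
Q^1 = [[1,1],[1,0]]
Q^2 = (Q^1)² = [[2,1],[1,1]]
Q^5 = (Q^2)²·Q = [[8,5],[5,3]]
Q^11 = (Q^5)²·Q = [[144,89],[89,55]]
Q^22 = (Q^11)² = [[57,31],[31,26]]
Q^44 = (Q^22)² = [[50,493],[493,77]]
Q^88 = (Q^44)² = [[109,211],[211,418]]
Q^176 = (Q^88)² = [[242,437],[437,325]]
F_176 mod 520 = Q^176[0][1] = 437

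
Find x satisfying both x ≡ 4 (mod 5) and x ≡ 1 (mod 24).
49

Using Chinese Remainder Theorem:
M = 5 × 24 = 120
M1 = 24, M2 = 5
y1 = 24^(-1) mod 5 = 4
y2 = 5^(-1) mod 24 = 5
x = (4×24×4 + 1×5×5) mod 120 = 49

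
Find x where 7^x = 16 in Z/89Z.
16

Baby-step giant-step with step n = ⌈√89⌉ = 10.
Baby steps 7^j mod 89 (j:value) for j=0..9: 0:1, 1:7, 2:49, 3:76, 4:87, 5:75, 6:80, 7:26, 8:4, 9:28.
Giant-step multiplier: 7^(-10) ≡ 7^(88-10) = 7^78 ≡ 5 (mod 89).
Giant steps γ_i = 16·5^i mod 89: γ_0=16, γ_1=80 (in table at j=6).
x = i·n + j = 1·10 + 6 = 16.
Check: 7^16 ≡ 16 (mod 89).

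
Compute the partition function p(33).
10143

p(n) counts ways to write n as a sum of positive integers (order ignored).
Euler's pentagonal recurrence: p(k) = p(k-1) + p(k-2) - p(k-5) - p(k-7) + p(k-12) + p(k-15) - ... (offsets j(3j∓1)/2, signs ++--, p(0)=1, p(<0)=0).
DP table for k = 0..32: p(0)=1, p(1)=1, p(2)=2, p(3)=3, p(4)=5, p(5)=7, p(6)=11, p(7)=15, p(8)=22, p(9)=30, p(10)=42, p(11)=56, p(12)=77, p(13)=101, p(14)=135, p(15)=176, p(16)=231, p(17)=297, p(18)=385, p(19)=490, p(20)=627, p(21)=792, p(22)=1002, p(23)=1255, p(24)=1575, p(25)=1958, p(26)=2436, p(27)=3010, p(28)=3718, p(29)=4565, p(30)=5604, p(31)=6842, p(32)=8349.
Final step: p(33) = p(32) + p(31) - p(28) - p(26) + p(21) + p(18) - p(11) - p(7)
= 8349 + 6842 - 3718 - 2436 + 792 + 385 - 56 - 15
= 10143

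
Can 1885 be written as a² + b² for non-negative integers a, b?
6² + 43² (a=6, b=43)

Factorization: 1885 = 5 × 13 × 29
By Fermat: n is sum of two squares iff every prime p ≡ 3 (mod 4) appears to even power.
All primes ≡ 3 (mod 4) appear to even power.
Search a = 0, 1, 2, … for 1885 - a² a perfect square: first hit at a = 6: 1885 - 36 = 1849 = 43².
1885 = 6² + 43² = 36 + 1849 ✓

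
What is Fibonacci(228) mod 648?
144

Matrix identity: Q^n = [[F_(n+1), F_n], [F_n, F_(n-1)]] with Q = [[1,1],[1,0]].
n = 228 = 11100100₂. Square-and-multiply, entries mod 648:
Q^1 = [[1,1],[1,0]]
Q^3 = (Q^1)²·Q = [[3,2],[2,1]]
Q^7 = (Q^3)²·Q = [[21,13],[13,8]]
Q^14 = (Q^7)² = [[610,377],[377,233]]
Q^28 = (Q^14)² = [[365,291],[291,74]]
Q^57 = (Q^28)²·Q = [[271,178],[178,93]]
Q^114 = (Q^57)² = [[149,640],[640,157]]
Q^228 = (Q^114)² = [[233,144],[144,89]]
F_228 mod 648 = Q^228[0][1] = 144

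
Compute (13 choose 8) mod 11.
0

Using Lucas' theorem:
Write n=13 and k=8 in base 11:
n in base 11: [1, 2]
k in base 11: [0, 8]
C(13,8) mod 11 = ∏ C(n_i, k_i) mod 11
Digit binomials (mod 11): C(1,0) = 1; C(2,8) = 0 (k_i > n_i)
Product: 1 × 0 = 0 ≡ 0 (mod 11)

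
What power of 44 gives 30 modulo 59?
15

Baby-step giant-step with step n = ⌈√59⌉ = 8.
Baby steps 44^j mod 59 (j:value) for j=0..7: 0:1, 1:44, 2:48, 3:47, 4:3, 5:14, 6:26, 7:23.
Giant-step multiplier: 44^(-8) ≡ 44^(58-8) = 44^50 ≡ 46 (mod 59).
Giant steps γ_i = 30·46^i mod 59: γ_0=30, γ_1=23 (in table at j=7).
x = i·n + j = 1·8 + 7 = 15.
Check: 44^15 ≡ 30 (mod 59).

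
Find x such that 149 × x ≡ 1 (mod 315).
74

gcd(149, 315) = 1, so the inverse exists.
Extended Euclidean algorithm on (315, 149):
315 = 2 × 149 + 17  ⟹  17 = (1)·315 + (-2)·149
149 = 8 × 17 + 13  ⟹  13 = (-8)·315 + (17)·149
17 = 1 × 13 + 4  ⟹  4 = (9)·315 + (-19)·149
13 = 3 × 4 + 1  ⟹  1 = (-35)·315 + (74)·149
So (74)·149 ≡ 1 (mod 315), i.e. 149^(-1) ≡ 74 (mod 315).
Check: 149 × 74 = 11026 ≡ 1 (mod 315)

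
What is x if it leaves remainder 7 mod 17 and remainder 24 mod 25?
24

Using Chinese Remainder Theorem:
M = 17 × 25 = 425
M1 = 25, M2 = 17
y1 = 25^(-1) mod 17 = 15
y2 = 17^(-1) mod 25 = 3
x = (7×25×15 + 24×17×3) mod 425 = 24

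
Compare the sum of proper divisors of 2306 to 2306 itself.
deficient

Proper divisors of 2306: sum = 1 + 2 + 1153 = 1156
Since 1156 < 2306, 2306 is deficient.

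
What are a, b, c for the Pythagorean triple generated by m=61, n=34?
(2565, 4148, 4877)

Euclid's formula: a = m² - n², b = 2mn, c = m² + n²
m = 61, n = 34
a = 61² - 34² = 3721 - 1156 = 2565
b = 2 × 61 × 34 = 4148
c = 61² + 34² = 3721 + 1156 = 4877
Verification: 2565² + 4148² = 6579225 + 17205904 = 23785129 = 4877² ✓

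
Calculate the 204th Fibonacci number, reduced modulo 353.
54

Matrix identity: Q^n = [[F_(n+1), F_n], [F_n, F_(n-1)]] with Q = [[1,1],[1,0]].
n = 204 = 11001100₂. Square-and-multiply, entries mod 353:
Q^1 = [[1,1],[1,0]]
Q^3 = (Q^1)²·Q = [[3,2],[2,1]]
Q^6 = (Q^3)² = [[13,8],[8,5]]
Q^12 = (Q^6)² = [[233,144],[144,89]]
Q^25 = (Q^12)²·Q = [[314,189],[189,125]]
Q^51 = (Q^25)²·Q = [[193,177],[177,16]]
Q^102 = (Q^51)² = [[96,281],[281,168]]
Q^204 = (Q^102)² = [[280,54],[54,226]]
F_204 mod 353 = Q^204[0][1] = 54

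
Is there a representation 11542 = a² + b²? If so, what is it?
Not possible

Factorization: 11542 = 2 × 29 × 199
By Fermat: n is sum of two squares iff every prime p ≡ 3 (mod 4) appears to even power.
Prime(s) ≡ 3 (mod 4) with odd exponent: [(199, 1)]
Therefore 11542 cannot be expressed as a² + b².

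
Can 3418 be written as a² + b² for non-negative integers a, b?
13² + 57² (a=13, b=57)

Factorization: 3418 = 2 × 1709
By Fermat: n is sum of two squares iff every prime p ≡ 3 (mod 4) appears to even power.
All primes ≡ 3 (mod 4) appear to even power.
Search a = 0, 1, 2, … for 3418 - a² a perfect square: first hit at a = 13: 3418 - 169 = 3249 = 57².
3418 = 13² + 57² = 169 + 3249 ✓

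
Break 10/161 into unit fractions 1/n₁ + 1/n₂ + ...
1/17 + 1/305 + 1/104349 + 1/12444139995

Greedy algorithm:
10/161: ceiling(161/10) = 17, use 1/17
9/2737: ceiling(2737/9) = 305, use 1/305
8/834785: ceiling(834785/8) = 104349, use 1/104349
1/12444139995: ceiling(12444139995/1) = 12444139995, use 1/12444139995
Result: 10/161 = 1/17 + 1/305 + 1/104349 + 1/12444139995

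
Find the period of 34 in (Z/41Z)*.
40

41 is prime, so ord(34) divides φ(41) = 40.
Divisors of 40: 1, 2, 4, 5, 8, 10, 20, 40.
Repeated squaring: 34^1 ≡ 34, 34^2 ≡ 8, 34^4 ≡ 23, 34^8 ≡ 37, 34^16 ≡ 16, 34^32 ≡ 10 (mod 41).
Test 34^d mod 41 for each divisor d in increasing order:
34^1 ≡ 34
34^2 ≡ 8
34^4 ≡ 23
34^5 = 34^4·34^1 ≡ 3
34^8 ≡ 37
34^10 = 34^8·34^2 ≡ 9
34^20 = 34^16·34^4 ≡ 40
34^40 = 34^32·34^8 ≡ 1  ← first divisor giving 1
The order is 40.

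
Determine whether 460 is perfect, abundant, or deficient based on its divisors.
abundant

Proper divisors of 460: sum = 1 + 2 + 4 + 5 + 10 + 20 + 23 + 46 + 92 + 115 + 230 = 548
Since 548 > 460, 460 is abundant.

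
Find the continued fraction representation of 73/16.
[4; 1, 1, 3, 2]

Euclidean algorithm steps:
73 = 4 × 16 + 9
16 = 1 × 9 + 7
9 = 1 × 7 + 2
7 = 3 × 2 + 1
2 = 2 × 1 + 0
Continued fraction: [4; 1, 1, 3, 2]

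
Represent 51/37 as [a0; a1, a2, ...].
[1; 2, 1, 1, 1, 4]

Euclidean algorithm steps:
51 = 1 × 37 + 14
37 = 2 × 14 + 9
14 = 1 × 9 + 5
9 = 1 × 5 + 4
5 = 1 × 4 + 1
4 = 4 × 1 + 0
Continued fraction: [1; 2, 1, 1, 1, 4]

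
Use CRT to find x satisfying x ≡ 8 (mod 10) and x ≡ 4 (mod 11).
48

Using Chinese Remainder Theorem:
M = 10 × 11 = 110
M1 = 11, M2 = 10
y1 = 11^(-1) mod 10 = 1
y2 = 10^(-1) mod 11 = 10
x = (8×11×1 + 4×10×10) mod 110 = 48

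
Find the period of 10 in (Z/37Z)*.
3

37 is prime, so ord(10) divides φ(37) = 36.
Divisors of 36: 1, 2, 3, 4, 6, 9, 12, 18, 36.
Repeated squaring: 10^1 ≡ 10, 10^2 ≡ 26, 10^4 ≡ 10, 10^8 ≡ 26, 10^16 ≡ 10, 10^32 ≡ 26 (mod 37).
Test 10^d mod 37 for each divisor d in increasing order:
10^1 ≡ 10
10^2 ≡ 26
10^3 = 10^2·10^1 ≡ 1  ← first divisor giving 1
The order is 3.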